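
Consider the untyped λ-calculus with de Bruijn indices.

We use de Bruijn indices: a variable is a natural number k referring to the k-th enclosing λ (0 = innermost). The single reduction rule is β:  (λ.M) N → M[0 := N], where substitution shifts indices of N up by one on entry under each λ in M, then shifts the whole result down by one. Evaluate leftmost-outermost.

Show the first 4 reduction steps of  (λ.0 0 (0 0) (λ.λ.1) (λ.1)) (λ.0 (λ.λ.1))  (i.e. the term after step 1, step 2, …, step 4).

Answer: after 4 steps: (λ.λ.λ.1) ((λ.0 (λ.λ.1)) (λ.0 (λ.λ.1))) (λ.λ.1) (λ.λ.0 (λ.λ.1))

Working:
  start: (λ.0 0 (0 0) (λ.λ.1) (λ.1)) (λ.0 (λ.λ.1))
  →1  (λ.0 (λ.λ.1)) (λ.0 (λ.λ.1)) ((λ.0 (λ.λ.1)) (λ.0 (λ.λ.1))) (λ.λ.1) (λ.λ.0 (λ.λ.1))
  →2  (λ.0 (λ.λ.1)) (λ.λ.1) ((λ.0 (λ.λ.1)) (λ.0 (λ.λ.1))) (λ.λ.1) (λ.λ.0 (λ.λ.1))
  →3  (λ.λ.1) (λ.λ.1) ((λ.0 (λ.λ.1)) (λ.0 (λ.λ.1))) (λ.λ.1) (λ.λ.0 (λ.λ.1))
  →4  (λ.λ.λ.1) ((λ.0 (λ.λ.1)) (λ.0 (λ.λ.1))) (λ.λ.1) (λ.λ.0 (λ.λ.1))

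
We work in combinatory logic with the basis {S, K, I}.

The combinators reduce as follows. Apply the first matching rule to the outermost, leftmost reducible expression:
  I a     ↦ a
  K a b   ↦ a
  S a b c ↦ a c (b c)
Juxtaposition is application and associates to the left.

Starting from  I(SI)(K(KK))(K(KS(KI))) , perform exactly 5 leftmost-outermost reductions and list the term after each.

Answer: after 5 steps: S

Working:
  start: I(SI)(K(KK))(K(KS(KI)))
  step 1: SI(K(KK))(K(KS(KI)))
  step 2: I(K(KS(KI)))(K(KK)(K(KS(KI))))
  step 3: K(KS(KI))(K(KK)(K(KS(KI))))
  step 4: KS(KI)
  step 5: S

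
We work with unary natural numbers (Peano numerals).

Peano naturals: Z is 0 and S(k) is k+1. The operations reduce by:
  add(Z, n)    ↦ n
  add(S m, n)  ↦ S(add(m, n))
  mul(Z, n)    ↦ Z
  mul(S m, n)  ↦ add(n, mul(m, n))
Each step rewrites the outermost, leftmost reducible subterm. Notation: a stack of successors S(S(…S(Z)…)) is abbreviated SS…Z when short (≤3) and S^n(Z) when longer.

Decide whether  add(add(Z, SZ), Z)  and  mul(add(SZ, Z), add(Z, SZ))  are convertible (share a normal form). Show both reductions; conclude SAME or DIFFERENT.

Answer: SAME — A ⇓ SZ, B ⇓ SZ

Reduction:
Term A:
  start: add(add(Z, SZ), Z)
  step 1: add(SZ, Z)
  step 2: S(add(Z, Z))
  step 3: SZ

Term B:
  start: mul(add(SZ, Z), add(Z, SZ))
  step 1: mul(S(add(Z, Z)), add(Z, SZ))
  step 2: add(add(Z, SZ), mul(add(Z, Z), add(Z, SZ)))
  step 3: add(SZ, mul(add(Z, Z), add(Z, SZ)))
  step 4: S(add(Z, mul(add(Z, Z), add(Z, SZ))))
  step 5: S(mul(add(Z, Z), add(Z, SZ)))
  step 6: S(mul(Z, add(Z, SZ)))
  step 7: SZ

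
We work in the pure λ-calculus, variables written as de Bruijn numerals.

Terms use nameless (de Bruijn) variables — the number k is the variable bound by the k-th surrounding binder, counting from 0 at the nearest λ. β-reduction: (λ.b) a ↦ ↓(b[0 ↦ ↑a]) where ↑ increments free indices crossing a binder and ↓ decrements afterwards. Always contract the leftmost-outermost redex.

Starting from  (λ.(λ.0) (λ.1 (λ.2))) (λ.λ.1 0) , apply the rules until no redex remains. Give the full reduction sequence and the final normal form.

  start: (λ.(λ.0) (λ.1 (λ.2))) (λ.λ.1 0)
  →1  (λ.0) (λ.(λ.λ.1 0) (λ.λ.λ.1 0))
  →2  λ.(λ.λ.1 0) (λ.λ.λ.1 0)
  →3  λ.λ.(λ.λ.λ.1 0) 0
  →4  λ.λ.λ.λ.1 0

Answer: normal form = λ.λ.λ.λ.1 0  (in 4 steps)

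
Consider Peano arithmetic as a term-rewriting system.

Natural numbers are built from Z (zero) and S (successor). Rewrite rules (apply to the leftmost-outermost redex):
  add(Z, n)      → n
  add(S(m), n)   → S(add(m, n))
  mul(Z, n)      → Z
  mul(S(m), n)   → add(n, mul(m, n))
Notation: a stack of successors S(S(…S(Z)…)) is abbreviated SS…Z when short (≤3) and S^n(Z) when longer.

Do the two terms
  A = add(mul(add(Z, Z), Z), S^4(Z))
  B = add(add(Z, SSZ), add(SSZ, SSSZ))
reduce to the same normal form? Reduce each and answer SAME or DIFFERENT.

Answer: DIFFERENT — A ⇓ S^4(Z), B ⇓ S^7(Z)

Working:
Term A:
  start: add(mul(add(Z, Z), Z), S^4(Z))
  →1  add(mul(Z, Z), S^4(Z))
  →2  add(Z, S^4(Z))
  →3  S^4(Z)

Term B:
  start: add(add(Z, SSZ), add(SSZ, SSSZ))
  →1  add(SSZ, add(SSZ, SSSZ))
  →2  S(add(SZ, add(SSZ, SSSZ)))
  →3  S(S(add(Z, add(SSZ, SSSZ))))
  →4  S(S(add(SSZ, SSSZ)))
  →5  S(S(S(add(SZ, SSSZ))))
  →6  S(S(S(S(add(Z, SSSZ)))))
  →7  S^7(Z)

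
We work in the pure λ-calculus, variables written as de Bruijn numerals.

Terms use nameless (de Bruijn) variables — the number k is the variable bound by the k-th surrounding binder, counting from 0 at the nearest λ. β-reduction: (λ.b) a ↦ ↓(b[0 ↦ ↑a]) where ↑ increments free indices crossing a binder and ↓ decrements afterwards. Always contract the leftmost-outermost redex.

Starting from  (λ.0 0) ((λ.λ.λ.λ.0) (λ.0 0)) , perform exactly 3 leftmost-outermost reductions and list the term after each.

  start: (λ.0 0) ((λ.λ.λ.λ.0) (λ.0 0))
  →1  (λ.λ.λ.λ.0) (λ.0 0) ((λ.λ.λ.λ.0) (λ.0 0))
  →2  (λ.λ.λ.0) ((λ.λ.λ.λ.0) (λ.0 0))
  →3  λ.λ.0

Answer: after 3 steps: λ.λ.0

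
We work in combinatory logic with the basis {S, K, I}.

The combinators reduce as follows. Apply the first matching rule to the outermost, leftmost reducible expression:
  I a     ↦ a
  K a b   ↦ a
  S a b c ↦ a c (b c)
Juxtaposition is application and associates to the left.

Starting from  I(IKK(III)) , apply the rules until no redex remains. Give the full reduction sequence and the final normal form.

  start: I(IKK(III))
  →1  IKK(III)
  →2  KK(III)
  →3  K

Answer: normal form = K  (in 3 steps)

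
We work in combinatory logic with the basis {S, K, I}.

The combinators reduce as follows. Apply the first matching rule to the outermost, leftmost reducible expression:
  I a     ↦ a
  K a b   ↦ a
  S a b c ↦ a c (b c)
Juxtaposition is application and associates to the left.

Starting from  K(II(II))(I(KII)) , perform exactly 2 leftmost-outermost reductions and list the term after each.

  start: K(II(II))(I(KII))
  [1] II(II)
  [2] I(II)

Answer: after 2 steps: I(II)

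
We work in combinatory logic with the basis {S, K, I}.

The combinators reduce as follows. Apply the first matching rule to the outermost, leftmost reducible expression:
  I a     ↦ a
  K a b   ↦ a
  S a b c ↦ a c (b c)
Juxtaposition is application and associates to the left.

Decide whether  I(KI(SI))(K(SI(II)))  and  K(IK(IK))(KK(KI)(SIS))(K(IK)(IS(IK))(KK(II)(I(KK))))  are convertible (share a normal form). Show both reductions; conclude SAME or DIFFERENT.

Answer: DIFFERENT — A ⇓ K(SII), B ⇓ K

Reduction:
Term A:
  start: I(KI(SI))(K(SI(II)))
  step 1: KI(SI)(K(SI(II)))
  step 2: I(K(SI(II)))
  step 3: K(SI(II))
  step 4: K(SII)

Term B:
  start: K(IK(IK))(KK(KI)(SIS))(K(IK)(IS(IK))(KK(II)(I(KK))))
  step 1: IK(IK)(K(IK)(IS(IK))(KK(II)(I(KK))))
  step 2: K(IK)(K(IK)(IS(IK))(KK(II)(I(KK))))
  step 3: IK
  step 4: K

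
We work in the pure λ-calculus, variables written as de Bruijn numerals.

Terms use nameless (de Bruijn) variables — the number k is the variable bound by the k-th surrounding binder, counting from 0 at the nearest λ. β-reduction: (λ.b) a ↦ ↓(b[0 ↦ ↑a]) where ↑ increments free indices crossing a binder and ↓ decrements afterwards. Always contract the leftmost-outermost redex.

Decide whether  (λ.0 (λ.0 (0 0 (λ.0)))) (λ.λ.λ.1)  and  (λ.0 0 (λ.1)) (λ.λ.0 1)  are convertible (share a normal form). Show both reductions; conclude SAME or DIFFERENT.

Answer: DIFFERENT — A ⇓ λ.λ.1, B ⇓ λ.λ.0 1

Reduction:
Term A:
  start: (λ.0 (λ.0 (0 0 (λ.0)))) (λ.λ.λ.1)
  step 1: (λ.λ.λ.1) (λ.0 (0 0 (λ.0)))
  step 2: λ.λ.1

Term B:
  start: (λ.0 0 (λ.1)) (λ.λ.0 1)
  step 1: (λ.λ.0 1) (λ.λ.0 1) (λ.λ.λ.0 1)
  step 2: (λ.0 (λ.λ.0 1)) (λ.λ.λ.0 1)
  step 3: (λ.λ.λ.0 1) (λ.λ.0 1)
  step 4: λ.λ.0 1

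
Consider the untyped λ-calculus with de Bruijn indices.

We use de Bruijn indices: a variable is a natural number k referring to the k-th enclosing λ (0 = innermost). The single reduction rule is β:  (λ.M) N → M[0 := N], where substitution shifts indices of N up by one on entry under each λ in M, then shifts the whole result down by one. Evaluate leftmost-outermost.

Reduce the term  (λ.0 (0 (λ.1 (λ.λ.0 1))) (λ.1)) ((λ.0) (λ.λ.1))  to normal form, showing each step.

Answer: normal form = λ.λ.λ.λ.λ.0 1  (in 8 steps)

Working:
  start: (λ.0 (0 (λ.1 (λ.λ.0 1))) (λ.1)) ((λ.0) (λ.λ.1))
  →1  (λ.0) (λ.λ.1) ((λ.0) (λ.λ.1) (λ.(λ.0) (λ.λ.1) (λ.λ.0 1))) (λ.(λ.0) (λ.λ.1))
  →2  (λ.λ.1) ((λ.0) (λ.λ.1) (λ.(λ.0) (λ.λ.1) (λ.λ.0 1))) (λ.(λ.0) (λ.λ.1))
  →3  (λ.(λ.0) (λ.λ.1) (λ.(λ.0) (λ.λ.1) (λ.λ.0 1))) (λ.(λ.0) (λ.λ.1))
  →4  (λ.0) (λ.λ.1) (λ.(λ.0) (λ.λ.1) (λ.λ.0 1))
  →5  (λ.λ.1) (λ.(λ.0) (λ.λ.1) (λ.λ.0 1))
  →6  λ.λ.(λ.0) (λ.λ.1) (λ.λ.0 1)
  →7  λ.λ.(λ.λ.1) (λ.λ.0 1)
  →8  λ.λ.λ.λ.λ.0 1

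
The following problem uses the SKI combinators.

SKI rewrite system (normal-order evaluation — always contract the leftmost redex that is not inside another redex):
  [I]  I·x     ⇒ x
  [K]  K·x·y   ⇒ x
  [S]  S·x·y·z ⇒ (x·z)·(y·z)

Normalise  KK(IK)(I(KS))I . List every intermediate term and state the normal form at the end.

Answer: normal form = KS  (in 3 steps)

Derivation:
  start: KK(IK)(I(KS))I
  →1  K(I(KS))I
  →2  I(KS)
  →3  KS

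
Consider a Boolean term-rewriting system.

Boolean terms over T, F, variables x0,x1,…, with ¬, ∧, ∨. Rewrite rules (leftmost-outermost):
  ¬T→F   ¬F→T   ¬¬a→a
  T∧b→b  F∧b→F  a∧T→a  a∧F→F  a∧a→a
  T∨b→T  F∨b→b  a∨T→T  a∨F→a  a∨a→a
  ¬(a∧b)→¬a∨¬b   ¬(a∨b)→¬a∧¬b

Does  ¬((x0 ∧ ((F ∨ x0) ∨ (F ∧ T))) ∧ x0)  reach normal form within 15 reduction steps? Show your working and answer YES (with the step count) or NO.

  start: ¬((x0 ∧ ((F ∨ x0) ∨ (F ∧ T))) ∧ x0)
  step 1: ¬(x0 ∧ ((F ∨ x0) ∨ (F ∧ T))) ∨ ¬x0
  step 2: (¬x0 ∨ ¬((F ∨ x0) ∨ (F ∧ T))) ∨ ¬x0
  step 3: (¬x0 ∨ (¬(F ∨ x0) ∧ ¬(F ∧ T))) ∨ ¬x0
  step 4: (¬x0 ∨ ((¬F ∧ ¬x0) ∧ ¬(F ∧ T))) ∨ ¬x0
  step 5: (¬x0 ∨ ((T ∧ ¬x0) ∧ ¬(F ∧ T))) ∨ ¬x0
  step 6: (¬x0 ∨ (¬x0 ∧ ¬(F ∧ T))) ∨ ¬x0
  step 7: (¬x0 ∨ (¬x0 ∧ (¬F ∨ ¬T))) ∨ ¬x0
  step 8: (¬x0 ∨ (¬x0 ∧ (T ∨ ¬T))) ∨ ¬x0
  step 9: (¬x0 ∨ (¬x0 ∧ T)) ∨ ¬x0
  step 10: (¬x0 ∨ ¬x0) ∨ ¬x0
  step 11: ¬x0 ∨ ¬x0
  step 12: ¬x0

Answer: YES — reaches normal form ¬x0 in 12 ≤ 15 steps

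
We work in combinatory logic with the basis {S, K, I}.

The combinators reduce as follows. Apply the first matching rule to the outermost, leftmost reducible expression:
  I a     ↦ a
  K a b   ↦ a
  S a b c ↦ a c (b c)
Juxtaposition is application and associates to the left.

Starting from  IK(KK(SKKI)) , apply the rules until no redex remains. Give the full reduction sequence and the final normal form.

Answer: normal form = KK  (in 2 steps)

Derivation:
  start: IK(KK(SKKI))
  step 1: K(KK(SKKI))
  step 2: KK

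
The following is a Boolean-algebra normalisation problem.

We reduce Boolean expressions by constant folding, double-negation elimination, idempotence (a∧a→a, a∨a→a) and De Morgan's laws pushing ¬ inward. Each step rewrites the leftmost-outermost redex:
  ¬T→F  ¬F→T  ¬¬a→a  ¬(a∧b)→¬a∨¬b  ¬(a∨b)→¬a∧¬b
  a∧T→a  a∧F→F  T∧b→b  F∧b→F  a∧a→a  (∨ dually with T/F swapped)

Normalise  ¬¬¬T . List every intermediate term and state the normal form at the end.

  start: ¬¬¬T
  [1] ¬T
  [2] F

Answer: normal form = F  (in 2 steps)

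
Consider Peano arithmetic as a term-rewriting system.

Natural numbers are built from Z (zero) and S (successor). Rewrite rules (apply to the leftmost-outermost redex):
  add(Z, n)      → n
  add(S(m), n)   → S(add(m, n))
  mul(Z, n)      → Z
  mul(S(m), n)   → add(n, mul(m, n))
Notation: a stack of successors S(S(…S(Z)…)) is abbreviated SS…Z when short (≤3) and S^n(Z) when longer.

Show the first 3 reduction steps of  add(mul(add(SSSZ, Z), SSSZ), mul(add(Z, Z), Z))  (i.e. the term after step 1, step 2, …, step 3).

  start: add(mul(add(SSSZ, Z), SSSZ), mul(add(Z, Z), Z))
  step 1: add(mul(S(add(SSZ, Z)), SSSZ), mul(add(Z, Z), Z))
  step 2: add(add(SSSZ, mul(add(SSZ, Z), SSSZ)), mul(add(Z, Z), Z))
  step 3: add(S(add(SSZ, mul(add(SSZ, Z), SSSZ))), mul(add(Z, Z), Z))

Answer: after 3 steps: add(S(add(SSZ, mul(add(SSZ, Z), SSSZ))), mul(add(Z, Z), Z))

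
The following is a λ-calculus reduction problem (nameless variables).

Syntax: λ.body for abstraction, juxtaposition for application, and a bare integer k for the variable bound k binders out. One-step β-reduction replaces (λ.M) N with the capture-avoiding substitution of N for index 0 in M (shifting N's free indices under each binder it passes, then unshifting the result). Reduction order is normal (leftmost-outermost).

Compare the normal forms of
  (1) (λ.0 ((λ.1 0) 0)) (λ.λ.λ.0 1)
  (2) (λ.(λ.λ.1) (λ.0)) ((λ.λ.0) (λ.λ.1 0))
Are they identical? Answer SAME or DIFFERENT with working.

Term A:
  start: (λ.0 ((λ.1 0) 0)) (λ.λ.λ.0 1)
  [1] (λ.λ.λ.0 1) ((λ.(λ.λ.λ.0 1) 0) (λ.λ.λ.0 1))
  [2] λ.λ.0 1

Term B:
  start: (λ.(λ.λ.1) (λ.0)) ((λ.λ.0) (λ.λ.1 0))
  [1] (λ.λ.1) (λ.0)
  [2] λ.λ.0

Answer: DIFFERENT — A ⇓ λ.λ.0 1, B ⇓ λ.λ.0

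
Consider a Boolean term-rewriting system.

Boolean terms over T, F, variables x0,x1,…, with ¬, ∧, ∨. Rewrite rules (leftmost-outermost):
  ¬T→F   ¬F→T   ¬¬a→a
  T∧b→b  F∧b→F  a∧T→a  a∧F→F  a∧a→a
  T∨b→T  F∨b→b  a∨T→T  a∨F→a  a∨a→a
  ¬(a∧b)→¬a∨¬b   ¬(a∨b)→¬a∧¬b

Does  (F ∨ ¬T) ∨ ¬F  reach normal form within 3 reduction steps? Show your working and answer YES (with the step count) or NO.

  start: (F ∨ ¬T) ∨ ¬F
  [1] ¬T ∨ ¬F
  [2] F ∨ ¬F
  [3] ¬F

Answer: NO — after 3 steps the term is ¬F, not yet normal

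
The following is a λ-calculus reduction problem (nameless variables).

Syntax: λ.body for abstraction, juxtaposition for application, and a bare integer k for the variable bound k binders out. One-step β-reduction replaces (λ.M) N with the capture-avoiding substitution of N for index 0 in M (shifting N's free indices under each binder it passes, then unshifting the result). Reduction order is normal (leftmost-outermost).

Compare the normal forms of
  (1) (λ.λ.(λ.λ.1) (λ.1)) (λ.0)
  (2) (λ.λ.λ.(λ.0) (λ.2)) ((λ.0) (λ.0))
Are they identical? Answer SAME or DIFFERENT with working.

Term A:
  start: (λ.λ.(λ.λ.1) (λ.1)) (λ.0)
  [1] λ.(λ.λ.1) (λ.1)
  [2] λ.λ.λ.2

Term B:
  start: (λ.λ.λ.(λ.0) (λ.2)) ((λ.0) (λ.0))
  [1] λ.λ.(λ.0) (λ.2)
  [2] λ.λ.λ.2

Answer: SAME — A ⇓ λ.λ.λ.2, B ⇓ λ.λ.λ.2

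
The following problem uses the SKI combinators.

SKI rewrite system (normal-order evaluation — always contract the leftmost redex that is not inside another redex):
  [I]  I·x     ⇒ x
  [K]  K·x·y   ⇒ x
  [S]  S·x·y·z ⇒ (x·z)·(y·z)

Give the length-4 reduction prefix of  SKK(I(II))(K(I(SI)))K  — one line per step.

Answer: after 4 steps: I(K(I(SI)))K

Derivation:
  start: SKK(I(II))(K(I(SI)))K
  →1  K(I(II))(K(I(II)))(K(I(SI)))K
  →2  I(II)(K(I(SI)))K
  →3  II(K(I(SI)))K
  →4  I(K(I(SI)))K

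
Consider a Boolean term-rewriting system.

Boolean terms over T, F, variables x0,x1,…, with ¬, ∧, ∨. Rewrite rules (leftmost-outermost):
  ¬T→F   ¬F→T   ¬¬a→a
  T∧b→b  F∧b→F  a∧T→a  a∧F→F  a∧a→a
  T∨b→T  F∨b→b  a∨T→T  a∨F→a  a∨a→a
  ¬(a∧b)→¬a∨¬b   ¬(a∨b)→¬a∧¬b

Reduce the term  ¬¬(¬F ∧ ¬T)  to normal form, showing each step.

  start: ¬¬(¬F ∧ ¬T)
  [1] ¬F ∧ ¬T
  [2] T ∧ ¬T
  [3] ¬T
  [4] F

Answer: normal form = F  (in 4 steps)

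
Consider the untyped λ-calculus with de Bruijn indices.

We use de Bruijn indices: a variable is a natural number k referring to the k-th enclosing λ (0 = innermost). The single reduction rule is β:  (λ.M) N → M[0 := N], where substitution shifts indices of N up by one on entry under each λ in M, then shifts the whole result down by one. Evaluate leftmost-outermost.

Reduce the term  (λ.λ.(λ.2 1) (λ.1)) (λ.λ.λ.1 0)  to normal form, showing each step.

Answer: normal form = λ.λ.λ.1 0  (in 3 steps)

Reduction:
  start: (λ.λ.(λ.2 1) (λ.1)) (λ.λ.λ.1 0)
  step 1: λ.(λ.(λ.λ.λ.1 0) 1) (λ.1)
  step 2: λ.(λ.λ.λ.1 0) 0
  step 3: λ.λ.λ.1 0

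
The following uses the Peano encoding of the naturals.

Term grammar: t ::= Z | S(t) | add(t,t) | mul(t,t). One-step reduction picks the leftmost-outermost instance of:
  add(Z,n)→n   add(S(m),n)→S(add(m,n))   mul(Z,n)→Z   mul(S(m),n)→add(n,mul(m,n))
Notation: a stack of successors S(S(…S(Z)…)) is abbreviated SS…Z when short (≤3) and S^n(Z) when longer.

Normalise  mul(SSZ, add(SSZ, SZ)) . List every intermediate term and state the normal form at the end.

  start: mul(SSZ, add(SSZ, SZ))
  [1] add(add(SSZ, SZ), mul(SZ, add(SSZ, SZ)))
  [2] add(S(add(SZ, SZ)), mul(SZ, add(SSZ, SZ)))
  [3] S(add(add(SZ, SZ), mul(SZ, add(SSZ, SZ))))
  [4] S(add(S(add(Z, SZ)), mul(SZ, add(SSZ, SZ))))
  [5] S(S(add(add(Z, SZ), mul(SZ, add(SSZ, SZ)))))
  [6] S(S(add(SZ, mul(SZ, add(SSZ, SZ)))))
  [7] S(S(S(add(Z, mul(SZ, add(SSZ, SZ))))))
  [8] S(S(S(mul(SZ, add(SSZ, SZ)))))
  [9] S(S(S(add(add(SSZ, SZ), mul(Z, add(SSZ, SZ))))))
  [10] S(S(S(add(S(add(SZ, SZ)), mul(Z, add(SSZ, SZ))))))
  [11] S(S(S(S(add(add(SZ, SZ), mul(Z, add(SSZ, SZ)))))))
  [12] S(S(S(S(add(S(add(Z, SZ)), mul(Z, add(SSZ, SZ)))))))
  [13] S(S(S(S(S(add(add(Z, SZ), mul(Z, add(SSZ, SZ))))))))
  [14] S(S(S(S(S(add(SZ, mul(Z, add(SSZ, SZ))))))))
  [15] S(S(S(S(S(S(add(Z, mul(Z, add(SSZ, SZ)))))))))
  [16] S(S(S(S(S(S(mul(Z, add(SSZ, SZ))))))))
  [17] S^6(Z)

Answer: normal form = S^6(Z)  (in 17 steps)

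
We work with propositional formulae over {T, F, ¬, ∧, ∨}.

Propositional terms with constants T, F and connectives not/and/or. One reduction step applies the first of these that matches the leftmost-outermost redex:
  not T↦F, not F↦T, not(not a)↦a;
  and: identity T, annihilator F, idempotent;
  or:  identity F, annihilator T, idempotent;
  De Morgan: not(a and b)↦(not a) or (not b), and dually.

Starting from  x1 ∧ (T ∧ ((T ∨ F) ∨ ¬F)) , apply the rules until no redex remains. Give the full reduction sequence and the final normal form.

  start: x1 ∧ (T ∧ ((T ∨ F) ∨ ¬F))
  step 1: x1 ∧ ((T ∨ F) ∨ ¬F)
  step 2: x1 ∧ (T ∨ ¬F)
  step 3: x1 ∧ T
  step 4: x1

Answer: normal form = x1  (in 4 steps)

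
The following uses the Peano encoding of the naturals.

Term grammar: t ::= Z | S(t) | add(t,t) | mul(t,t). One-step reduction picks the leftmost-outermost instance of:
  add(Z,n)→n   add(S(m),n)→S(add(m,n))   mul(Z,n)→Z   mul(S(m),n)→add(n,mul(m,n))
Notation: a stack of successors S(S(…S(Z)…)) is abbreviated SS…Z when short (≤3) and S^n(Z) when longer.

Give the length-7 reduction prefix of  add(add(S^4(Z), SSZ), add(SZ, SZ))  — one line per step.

Answer: after 7 steps: S(S(S(add(S(add(Z, SSZ)), add(SZ, SZ)))))

Derivation:
  start: add(add(S^4(Z), SSZ), add(SZ, SZ))
  [1] add(S(add(SSSZ, SSZ)), add(SZ, SZ))
  [2] S(add(add(SSSZ, SSZ), add(SZ, SZ)))
  [3] S(add(S(add(SSZ, SSZ)), add(SZ, SZ)))
  [4] S(S(add(add(SSZ, SSZ), add(SZ, SZ))))
  [5] S(S(add(S(add(SZ, SSZ)), add(SZ, SZ))))
  [6] S(S(S(add(add(SZ, SSZ), add(SZ, SZ)))))
  [7] S(S(S(add(S(add(Z, SSZ)), add(SZ, SZ)))))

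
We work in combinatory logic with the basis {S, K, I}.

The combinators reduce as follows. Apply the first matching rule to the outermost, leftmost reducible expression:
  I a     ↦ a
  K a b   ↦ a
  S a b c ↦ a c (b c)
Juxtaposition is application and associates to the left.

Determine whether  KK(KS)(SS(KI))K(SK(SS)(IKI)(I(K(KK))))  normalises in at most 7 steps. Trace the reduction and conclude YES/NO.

Answer: NO — after 7 steps the term is SI(KI(SK(SS)(IKI)(I(K(KK))))), not yet normal

Working:
  start: KK(KS)(SS(KI))K(SK(SS)(IKI)(I(K(KK))))
  step 1: K(SS(KI))K(SK(SS)(IKI)(I(K(KK))))
  step 2: SS(KI)(SK(SS)(IKI)(I(K(KK))))
  step 3: S(SK(SS)(IKI)(I(K(KK))))(KI(SK(SS)(IKI)(I(K(KK)))))
  step 4: S(K(IKI)(SS(IKI))(I(K(KK))))(KI(SK(SS)(IKI)(I(K(KK)))))
  step 5: S(IKI(I(K(KK))))(KI(SK(SS)(IKI)(I(K(KK)))))
  step 6: S(KI(I(K(KK))))(KI(SK(SS)(IKI)(I(K(KK)))))
  step 7: SI(KI(SK(SS)(IKI)(I(K(KK)))))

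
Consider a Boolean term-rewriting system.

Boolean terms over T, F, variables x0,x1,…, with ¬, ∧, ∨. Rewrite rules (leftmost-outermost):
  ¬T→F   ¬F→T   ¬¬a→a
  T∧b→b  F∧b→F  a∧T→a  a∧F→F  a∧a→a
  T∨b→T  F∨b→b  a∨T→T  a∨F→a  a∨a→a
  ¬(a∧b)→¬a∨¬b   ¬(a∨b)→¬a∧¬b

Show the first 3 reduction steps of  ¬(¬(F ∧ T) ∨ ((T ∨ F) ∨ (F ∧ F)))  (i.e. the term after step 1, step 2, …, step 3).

Answer: after 3 steps: F ∧ ¬((T ∨ F) ∨ (F ∧ F))

Reduction:
  start: ¬(¬(F ∧ T) ∨ ((T ∨ F) ∨ (F ∧ F)))
  [1] ¬¬(F ∧ T) ∧ ¬((T ∨ F) ∨ (F ∧ F))
  [2] (F ∧ T) ∧ ¬((T ∨ F) ∨ (F ∧ F))
  [3] F ∧ ¬((T ∨ F) ∨ (F ∧ F))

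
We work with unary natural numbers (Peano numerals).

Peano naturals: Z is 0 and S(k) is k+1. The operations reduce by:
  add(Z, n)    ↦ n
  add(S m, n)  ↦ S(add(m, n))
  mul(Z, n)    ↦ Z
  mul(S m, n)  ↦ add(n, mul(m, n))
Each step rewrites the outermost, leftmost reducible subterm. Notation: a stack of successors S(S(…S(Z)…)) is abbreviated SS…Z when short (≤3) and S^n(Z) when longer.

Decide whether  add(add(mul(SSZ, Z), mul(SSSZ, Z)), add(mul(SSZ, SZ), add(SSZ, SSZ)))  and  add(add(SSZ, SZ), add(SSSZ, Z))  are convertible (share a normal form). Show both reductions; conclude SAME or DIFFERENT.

Answer: SAME — A ⇓ S^6(Z), B ⇓ S^6(Z)

Derivation:
Term A:
  start: add(add(mul(SSZ, Z), mul(SSSZ, Z)), add(mul(SSZ, SZ), add(SSZ, SSZ)))
  [1] add(add(add(Z, mul(SZ, Z)), mul(SSSZ, Z)), add(mul(SSZ, SZ), add(SSZ, SSZ)))
  [2] add(add(mul(SZ, Z), mul(SSSZ, Z)), add(mul(SSZ, SZ), add(SSZ, SSZ)))
  [3] add(add(add(Z, mul(Z, Z)), mul(SSSZ, Z)), add(mul(SSZ, SZ), add(SSZ, SSZ)))
  [4] add(add(mul(Z, Z), mul(SSSZ, Z)), add(mul(SSZ, SZ), add(SSZ, SSZ)))
  [5] add(add(Z, mul(SSSZ, Z)), add(mul(SSZ, SZ), add(SSZ, SSZ)))
  [6] add(mul(SSSZ, Z), add(mul(SSZ, SZ), add(SSZ, SSZ)))
  [7] add(add(Z, mul(SSZ, Z)), add(mul(SSZ, SZ), add(SSZ, SSZ)))
  [8] add(mul(SSZ, Z), add(mul(SSZ, SZ), add(SSZ, SSZ)))
  [9] add(add(Z, mul(SZ, Z)), add(mul(SSZ, SZ), add(SSZ, SSZ)))
  [10] add(mul(SZ, Z), add(mul(SSZ, SZ), add(SSZ, SSZ)))
  [11] add(add(Z, mul(Z, Z)), add(mul(SSZ, SZ), add(SSZ, SSZ)))
  [12] add(mul(Z, Z), add(mul(SSZ, SZ), add(SSZ, SSZ)))
  [13] add(Z, add(mul(SSZ, SZ), add(SSZ, SSZ)))
  [14] add(mul(SSZ, SZ), add(SSZ, SSZ))
  [15] add(add(SZ, mul(SZ, SZ)), add(SSZ, SSZ))
  [16] add(S(add(Z, mul(SZ, SZ))), add(SSZ, SSZ))
  [17] S(add(add(Z, mul(SZ, SZ)), add(SSZ, SSZ)))
  [18] S(add(mul(SZ, SZ), add(SSZ, SSZ)))
  [19] S(add(add(SZ, mul(Z, SZ)), add(SSZ, SSZ)))
  [20] S(add(S(add(Z, mul(Z, SZ))), add(SSZ, SSZ)))
  [21] S(S(add(add(Z, mul(Z, SZ)), add(SSZ, SSZ))))
  [22] S(S(add(mul(Z, SZ), add(SSZ, SSZ))))
  [23] S(S(add(Z, add(SSZ, SSZ))))
  [24] S(S(add(SSZ, SSZ)))
  [25] S(S(S(add(SZ, SSZ))))
  [26] S(S(S(S(add(Z, SSZ)))))
  [27] S^6(Z)

Term B:
  start: add(add(SSZ, SZ), add(SSSZ, Z))
  [1] add(S(add(SZ, SZ)), add(SSSZ, Z))
  [2] S(add(add(SZ, SZ), add(SSSZ, Z)))
  [3] S(add(S(add(Z, SZ)), add(SSSZ, Z)))
  [4] S(S(add(add(Z, SZ), add(SSSZ, Z))))
  [5] S(S(add(SZ, add(SSSZ, Z))))
  [6] S(S(S(add(Z, add(SSSZ, Z)))))
  [7] S(S(S(add(SSSZ, Z))))
  [8] S(S(S(S(add(SSZ, Z)))))
  [9] S(S(S(S(S(add(SZ, Z))))))
  [10] S(S(S(S(S(S(add(Z, Z)))))))
  [11] S^6(Z)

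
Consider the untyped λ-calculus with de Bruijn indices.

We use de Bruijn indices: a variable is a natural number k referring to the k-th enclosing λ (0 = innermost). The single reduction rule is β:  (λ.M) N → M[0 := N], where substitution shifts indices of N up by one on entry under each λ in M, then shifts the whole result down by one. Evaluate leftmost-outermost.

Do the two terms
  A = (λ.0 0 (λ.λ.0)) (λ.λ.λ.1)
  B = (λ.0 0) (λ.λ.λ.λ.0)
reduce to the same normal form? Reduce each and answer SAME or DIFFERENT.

Term A:
  start: (λ.0 0 (λ.λ.0)) (λ.λ.λ.1)
  [1] (λ.λ.λ.1) (λ.λ.λ.1) (λ.λ.0)
  [2] (λ.λ.1) (λ.λ.0)
  [3] λ.λ.λ.0

Term B:
  start: (λ.0 0) (λ.λ.λ.λ.0)
  [1] (λ.λ.λ.λ.0) (λ.λ.λ.λ.0)
  [2] λ.λ.λ.0

Answer: SAME — A ⇓ λ.λ.λ.0, B ⇓ λ.λ.λ.0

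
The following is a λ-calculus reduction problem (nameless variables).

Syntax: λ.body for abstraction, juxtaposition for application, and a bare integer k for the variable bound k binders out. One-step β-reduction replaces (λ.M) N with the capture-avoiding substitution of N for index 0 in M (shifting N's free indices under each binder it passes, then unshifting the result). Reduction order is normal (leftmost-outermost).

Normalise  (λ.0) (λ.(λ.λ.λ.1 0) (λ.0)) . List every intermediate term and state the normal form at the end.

Answer: normal form = λ.λ.λ.1 0  (in 2 steps)

Reduction:
  start: (λ.0) (λ.(λ.λ.λ.1 0) (λ.0))
  [1] λ.(λ.λ.λ.1 0) (λ.0)
  [2] λ.λ.λ.1 0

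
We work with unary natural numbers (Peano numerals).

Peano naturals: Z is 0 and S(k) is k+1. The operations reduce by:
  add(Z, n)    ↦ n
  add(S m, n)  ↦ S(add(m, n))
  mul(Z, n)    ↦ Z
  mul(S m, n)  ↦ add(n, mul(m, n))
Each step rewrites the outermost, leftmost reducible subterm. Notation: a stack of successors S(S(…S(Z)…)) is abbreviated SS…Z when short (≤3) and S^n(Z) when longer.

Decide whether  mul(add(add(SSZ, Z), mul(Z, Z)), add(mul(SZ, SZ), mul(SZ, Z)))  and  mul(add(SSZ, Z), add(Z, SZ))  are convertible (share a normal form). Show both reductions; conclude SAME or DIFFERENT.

Answer: SAME — A ⇓ SSZ, B ⇓ SSZ

Working:
Term A:
  start: mul(add(add(SSZ, Z), mul(Z, Z)), add(mul(SZ, SZ), mul(SZ, Z)))
  step 1: mul(add(S(add(SZ, Z)), mul(Z, Z)), add(mul(SZ, SZ), mul(SZ, Z)))
  step 2: mul(S(add(add(SZ, Z), mul(Z, Z))), add(mul(SZ, SZ), mul(SZ, Z)))
  step 3: add(add(mul(SZ, SZ), mul(SZ, Z)), mul(add(add(SZ, Z), mul(Z, Z)), add(mul(SZ, SZ), mul(SZ, Z))))
  step 4: add(add(add(SZ, mul(Z, SZ)), mul(SZ, Z)), mul(add(add(SZ, Z), mul(Z, Z)), add(mul(SZ, SZ), mul(SZ, Z))))
  step 5: add(add(S(add(Z, mul(Z, SZ))), mul(SZ, Z)), mul(add(add(SZ, Z), mul(Z, Z)), add(mul(SZ, SZ), mul(SZ, Z))))
  step 6: add(S(add(add(Z, mul(Z, SZ)), mul(SZ, Z))), mul(add(add(SZ, Z), mul(Z, Z)), add(mul(SZ, SZ), mul(SZ, Z))))
  step 7: S(add(add(add(Z, mul(Z, SZ)), mul(SZ, Z)), mul(add(add(SZ, Z), mul(Z, Z)), add(mul(SZ, SZ), mul(SZ, Z)))))
  step 8: S(add(add(mul(Z, SZ), mul(SZ, Z)), mul(add(add(SZ, Z), mul(Z, Z)), add(mul(SZ, SZ), mul(SZ, Z)))))
  step 9: S(add(add(Z, mul(SZ, Z)), mul(add(add(SZ, Z), mul(Z, Z)), add(mul(SZ, SZ), mul(SZ, Z)))))
  step 10: S(add(mul(SZ, Z), mul(add(add(SZ, Z), mul(Z, Z)), add(mul(SZ, SZ), mul(SZ, Z)))))
  step 11: S(add(add(Z, mul(Z, Z)), mul(add(add(SZ, Z), mul(Z, Z)), add(mul(SZ, SZ), mul(SZ, Z)))))
  step 12: S(add(mul(Z, Z), mul(add(add(SZ, Z), mul(Z, Z)), add(mul(SZ, SZ), mul(SZ, Z)))))
  step 13: S(add(Z, mul(add(add(SZ, Z), mul(Z, Z)), add(mul(SZ, SZ), mul(SZ, Z)))))
  step 14: S(mul(add(add(SZ, Z), mul(Z, Z)), add(mul(SZ, SZ), mul(SZ, Z))))
  step 15: S(mul(add(S(add(Z, Z)), mul(Z, Z)), add(mul(SZ, SZ), mul(SZ, Z))))
  step 16: S(mul(S(add(add(Z, Z), mul(Z, Z))), add(mul(SZ, SZ), mul(SZ, Z))))
  step 17: S(add(add(mul(SZ, SZ), mul(SZ, Z)), mul(add(add(Z, Z), mul(Z, Z)), add(mul(SZ, SZ), mul(SZ, Z)))))
  step 18: S(add(add(add(SZ, mul(Z, SZ)), mul(SZ, Z)), mul(add(add(Z, Z), mul(Z, Z)), add(mul(SZ, SZ), mul(SZ, Z)))))
  step 19: S(add(add(S(add(Z, mul(Z, SZ))), mul(SZ, Z)), mul(add(add(Z, Z), mul(Z, Z)), add(mul(SZ, SZ), mul(SZ, Z)))))
  step 20: S(add(S(add(add(Z, mul(Z, SZ)), mul(SZ, Z))), mul(add(add(Z, Z), mul(Z, Z)), add(mul(SZ, SZ), mul(SZ, Z)))))
  step 21: S(S(add(add(add(Z, mul(Z, SZ)), mul(SZ, Z)), mul(add(add(Z, Z), mul(Z, Z)), add(mul(SZ, SZ), mul(SZ, Z))))))
  step 22: S(S(add(add(mul(Z, SZ), mul(SZ, Z)), mul(add(add(Z, Z), mul(Z, Z)), add(mul(SZ, SZ), mul(SZ, Z))))))
  step 23: S(S(add(add(Z, mul(SZ, Z)), mul(add(add(Z, Z), mul(Z, Z)), add(mul(SZ, SZ), mul(SZ, Z))))))
  step 24: S(S(add(mul(SZ, Z), mul(add(add(Z, Z), mul(Z, Z)), add(mul(SZ, SZ), mul(SZ, Z))))))
  step 25: S(S(add(add(Z, mul(Z, Z)), mul(add(add(Z, Z), mul(Z, Z)), add(mul(SZ, SZ), mul(SZ, Z))))))
  step 26: S(S(add(mul(Z, Z), mul(add(add(Z, Z), mul(Z, Z)), add(mul(SZ, SZ), mul(SZ, Z))))))
  step 27: S(S(add(Z, mul(add(add(Z, Z), mul(Z, Z)), add(mul(SZ, SZ), mul(SZ, Z))))))
  step 28: S(S(mul(add(add(Z, Z), mul(Z, Z)), add(mul(SZ, SZ), mul(SZ, Z)))))
  step 29: S(S(mul(add(Z, mul(Z, Z)), add(mul(SZ, SZ), mul(SZ, Z)))))
  step 30: S(S(mul(mul(Z, Z), add(mul(SZ, SZ), mul(SZ, Z)))))
  step 31: S(S(mul(Z, add(mul(SZ, SZ), mul(SZ, Z)))))
  step 32: SSZ

Term B:
  start: mul(add(SSZ, Z), add(Z, SZ))
  step 1: mul(S(add(SZ, Z)), add(Z, SZ))
  step 2: add(add(Z, SZ), mul(add(SZ, Z), add(Z, SZ)))
  step 3: add(SZ, mul(add(SZ, Z), add(Z, SZ)))
  step 4: S(add(Z, mul(add(SZ, Z), add(Z, SZ))))
  step 5: S(mul(add(SZ, Z), add(Z, SZ)))
  step 6: S(mul(S(add(Z, Z)), add(Z, SZ)))
  step 7: S(add(add(Z, SZ), mul(add(Z, Z), add(Z, SZ))))
  step 8: S(add(SZ, mul(add(Z, Z), add(Z, SZ))))
  step 9: S(S(add(Z, mul(add(Z, Z), add(Z, SZ)))))
  step 10: S(S(mul(add(Z, Z), add(Z, SZ))))
  step 11: S(S(mul(Z, add(Z, SZ))))
  step 12: SSZ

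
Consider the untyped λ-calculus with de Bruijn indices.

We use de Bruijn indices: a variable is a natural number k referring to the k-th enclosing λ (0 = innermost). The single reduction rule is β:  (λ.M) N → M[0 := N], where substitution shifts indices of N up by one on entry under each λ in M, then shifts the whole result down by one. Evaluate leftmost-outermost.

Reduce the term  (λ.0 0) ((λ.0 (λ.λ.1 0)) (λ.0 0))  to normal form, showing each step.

Answer: normal form = λ.λ.1 0  (in 11 steps)

Working:
  start: (λ.0 0) ((λ.0 (λ.λ.1 0)) (λ.0 0))
  [1] (λ.0 (λ.λ.1 0)) (λ.0 0) ((λ.0 (λ.λ.1 0)) (λ.0 0))
  [2] (λ.0 0) (λ.λ.1 0) ((λ.0 (λ.λ.1 0)) (λ.0 0))
  [3] (λ.λ.1 0) (λ.λ.1 0) ((λ.0 (λ.λ.1 0)) (λ.0 0))
  [4] (λ.(λ.λ.1 0) 0) ((λ.0 (λ.λ.1 0)) (λ.0 0))
  [5] (λ.λ.1 0) ((λ.0 (λ.λ.1 0)) (λ.0 0))
  [6] λ.(λ.0 (λ.λ.1 0)) (λ.0 0) 0
  [7] λ.(λ.0 0) (λ.λ.1 0) 0
  [8] λ.(λ.λ.1 0) (λ.λ.1 0) 0
  [9] λ.(λ.(λ.λ.1 0) 0) 0
  [10] λ.(λ.λ.1 0) 0
  [11] λ.λ.1 0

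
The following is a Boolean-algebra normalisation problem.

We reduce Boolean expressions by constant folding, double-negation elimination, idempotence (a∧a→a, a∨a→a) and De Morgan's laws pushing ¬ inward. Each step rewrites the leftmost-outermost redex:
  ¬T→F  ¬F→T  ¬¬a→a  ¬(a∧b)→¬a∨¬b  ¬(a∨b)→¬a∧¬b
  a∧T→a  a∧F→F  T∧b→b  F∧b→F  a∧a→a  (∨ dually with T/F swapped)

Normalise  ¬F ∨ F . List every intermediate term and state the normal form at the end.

Answer: normal form = T  (in 2 steps)

Reduction:
  start: ¬F ∨ F
  →1  ¬F
  →2  T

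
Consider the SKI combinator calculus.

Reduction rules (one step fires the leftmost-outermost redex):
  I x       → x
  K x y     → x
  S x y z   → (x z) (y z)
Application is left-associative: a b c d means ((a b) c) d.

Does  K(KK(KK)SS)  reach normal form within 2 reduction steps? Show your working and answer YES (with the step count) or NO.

  start: K(KK(KK)SS)
  step 1: K(KSS)
  step 2: KS

Answer: YES — reaches normal form KS in 2 ≤ 2 steps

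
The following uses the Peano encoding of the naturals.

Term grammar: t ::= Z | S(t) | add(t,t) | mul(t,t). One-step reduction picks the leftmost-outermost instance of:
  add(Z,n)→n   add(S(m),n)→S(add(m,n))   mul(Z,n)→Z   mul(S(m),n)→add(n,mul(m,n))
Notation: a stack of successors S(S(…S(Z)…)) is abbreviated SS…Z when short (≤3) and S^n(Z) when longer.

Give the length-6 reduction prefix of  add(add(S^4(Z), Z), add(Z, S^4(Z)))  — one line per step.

Answer: after 6 steps: S(S(S(add(add(SZ, Z), add(Z, S^4(Z))))))

Working:
  start: add(add(S^4(Z), Z), add(Z, S^4(Z)))
  step 1: add(S(add(SSSZ, Z)), add(Z, S^4(Z)))
  step 2: S(add(add(SSSZ, Z), add(Z, S^4(Z))))
  step 3: S(add(S(add(SSZ, Z)), add(Z, S^4(Z))))
  step 4: S(S(add(add(SSZ, Z), add(Z, S^4(Z)))))
  step 5: S(S(add(S(add(SZ, Z)), add(Z, S^4(Z)))))
  step 6: S(S(S(add(add(SZ, Z), add(Z, S^4(Z))))))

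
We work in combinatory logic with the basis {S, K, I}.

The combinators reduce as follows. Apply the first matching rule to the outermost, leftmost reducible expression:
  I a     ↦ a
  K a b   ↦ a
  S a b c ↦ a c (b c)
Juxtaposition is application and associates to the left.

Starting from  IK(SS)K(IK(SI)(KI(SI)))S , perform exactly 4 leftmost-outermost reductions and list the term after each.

Answer: after 4 steps: SS(K(SI)(KI(SI))S)

Reduction:
  start: IK(SS)K(IK(SI)(KI(SI)))S
  [1] K(SS)K(IK(SI)(KI(SI)))S
  [2] SS(IK(SI)(KI(SI)))S
  [3] SS(IK(SI)(KI(SI))S)
  [4] SS(K(SI)(KI(SI))S)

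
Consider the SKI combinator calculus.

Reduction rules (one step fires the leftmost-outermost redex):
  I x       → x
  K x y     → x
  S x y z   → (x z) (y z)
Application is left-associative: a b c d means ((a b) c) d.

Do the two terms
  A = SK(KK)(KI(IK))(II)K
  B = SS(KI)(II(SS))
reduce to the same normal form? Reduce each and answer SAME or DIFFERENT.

Term A:
  start: SK(KK)(KI(IK))(II)K
  step 1: K(KI(IK))(KK(KI(IK)))(II)K
  step 2: KI(IK)(II)K
  step 3: I(II)K
  step 4: IIK
  step 5: IK
  step 6: K

Term B:
  start: SS(KI)(II(SS))
  step 1: S(II(SS))(KI(II(SS)))
  step 2: S(I(SS))(KI(II(SS)))
  step 3: S(SS)(KI(II(SS)))
  step 4: S(SS)I

Answer: DIFFERENT — A ⇓ K, B ⇓ S(SS)I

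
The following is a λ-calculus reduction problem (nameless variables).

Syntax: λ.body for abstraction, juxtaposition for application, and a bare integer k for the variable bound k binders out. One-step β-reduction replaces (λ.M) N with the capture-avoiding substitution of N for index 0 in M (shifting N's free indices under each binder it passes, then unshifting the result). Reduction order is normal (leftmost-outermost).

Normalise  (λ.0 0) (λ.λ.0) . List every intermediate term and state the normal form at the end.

  start: (λ.0 0) (λ.λ.0)
  →1  (λ.λ.0) (λ.λ.0)
  →2  λ.0

Answer: normal form = λ.0  (in 2 steps)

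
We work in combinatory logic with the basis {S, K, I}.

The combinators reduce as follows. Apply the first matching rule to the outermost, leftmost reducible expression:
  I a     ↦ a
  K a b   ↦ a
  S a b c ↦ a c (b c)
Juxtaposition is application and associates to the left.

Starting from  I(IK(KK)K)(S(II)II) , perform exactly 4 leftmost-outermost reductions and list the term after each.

Answer: after 4 steps: K

Derivation:
  start: I(IK(KK)K)(S(II)II)
  step 1: IK(KK)K(S(II)II)
  step 2: K(KK)K(S(II)II)
  step 3: KK(S(II)II)
  step 4: K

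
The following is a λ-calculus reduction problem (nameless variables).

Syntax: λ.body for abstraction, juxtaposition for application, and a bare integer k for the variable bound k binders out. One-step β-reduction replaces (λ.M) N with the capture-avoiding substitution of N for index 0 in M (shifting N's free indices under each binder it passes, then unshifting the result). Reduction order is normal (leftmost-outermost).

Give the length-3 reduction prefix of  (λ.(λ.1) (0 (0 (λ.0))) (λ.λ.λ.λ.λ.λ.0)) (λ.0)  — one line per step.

Answer: after 3 steps: λ.λ.λ.λ.λ.λ.0

Derivation:
  start: (λ.(λ.1) (0 (0 (λ.0))) (λ.λ.λ.λ.λ.λ.0)) (λ.0)
  step 1: (λ.λ.0) ((λ.0) ((λ.0) (λ.0))) (λ.λ.λ.λ.λ.λ.0)
  step 2: (λ.0) (λ.λ.λ.λ.λ.λ.0)
  step 3: λ.λ.λ.λ.λ.λ.0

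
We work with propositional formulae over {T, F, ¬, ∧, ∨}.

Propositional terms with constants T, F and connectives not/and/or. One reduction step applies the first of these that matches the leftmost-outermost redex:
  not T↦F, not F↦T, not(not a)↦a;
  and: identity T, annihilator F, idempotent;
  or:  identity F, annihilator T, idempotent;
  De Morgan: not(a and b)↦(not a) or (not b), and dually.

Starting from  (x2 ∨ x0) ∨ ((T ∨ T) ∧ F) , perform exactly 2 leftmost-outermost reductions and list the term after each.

  start: (x2 ∨ x0) ∨ ((T ∨ T) ∧ F)
  step 1: (x2 ∨ x0) ∨ F
  step 2: x2 ∨ x0

Answer: after 2 steps: x2 ∨ x0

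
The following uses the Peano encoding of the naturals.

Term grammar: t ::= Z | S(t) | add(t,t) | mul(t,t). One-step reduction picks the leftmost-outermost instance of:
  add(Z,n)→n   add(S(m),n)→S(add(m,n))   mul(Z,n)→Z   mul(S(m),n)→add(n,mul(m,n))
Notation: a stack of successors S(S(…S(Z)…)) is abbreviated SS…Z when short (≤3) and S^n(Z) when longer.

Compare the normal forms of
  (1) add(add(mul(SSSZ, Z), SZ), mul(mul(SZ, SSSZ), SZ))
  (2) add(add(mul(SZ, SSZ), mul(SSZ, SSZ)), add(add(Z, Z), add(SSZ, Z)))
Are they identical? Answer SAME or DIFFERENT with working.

Answer: DIFFERENT — A ⇓ S^4(Z), B ⇓ S^8(Z)

Working:
Term A:
  start: add(add(mul(SSSZ, Z), SZ), mul(mul(SZ, SSSZ), SZ))
  [1] add(add(add(Z, mul(SSZ, Z)), SZ), mul(mul(SZ, SSSZ), SZ))
  [2] add(add(mul(SSZ, Z), SZ), mul(mul(SZ, SSSZ), SZ))
  [3] add(add(add(Z, mul(SZ, Z)), SZ), mul(mul(SZ, SSSZ), SZ))
  [4] add(add(mul(SZ, Z), SZ), mul(mul(SZ, SSSZ), SZ))
  [5] add(add(add(Z, mul(Z, Z)), SZ), mul(mul(SZ, SSSZ), SZ))
  [6] add(add(mul(Z, Z), SZ), mul(mul(SZ, SSSZ), SZ))
  [7] add(add(Z, SZ), mul(mul(SZ, SSSZ), SZ))
  [8] add(SZ, mul(mul(SZ, SSSZ), SZ))
  [9] S(add(Z, mul(mul(SZ, SSSZ), SZ)))
  [10] S(mul(mul(SZ, SSSZ), SZ))
  [11] S(mul(add(SSSZ, mul(Z, SSSZ)), SZ))
  [12] S(mul(S(add(SSZ, mul(Z, SSSZ))), SZ))
  [13] S(add(SZ, mul(add(SSZ, mul(Z, SSSZ)), SZ)))
  [14] S(S(add(Z, mul(add(SSZ, mul(Z, SSSZ)), SZ))))
  [15] S(S(mul(add(SSZ, mul(Z, SSSZ)), SZ)))
  [16] S(S(mul(S(add(SZ, mul(Z, SSSZ))), SZ)))
  [17] S(S(add(SZ, mul(add(SZ, mul(Z, SSSZ)), SZ))))
  [18] S(S(S(add(Z, mul(add(SZ, mul(Z, SSSZ)), SZ)))))
  [19] S(S(S(mul(add(SZ, mul(Z, SSSZ)), SZ))))
  [20] S(S(S(mul(S(add(Z, mul(Z, SSSZ))), SZ))))
  [21] S(S(S(add(SZ, mul(add(Z, mul(Z, SSSZ)), SZ)))))
  [22] S(S(S(S(add(Z, mul(add(Z, mul(Z, SSSZ)), SZ))))))
  [23] S(S(S(S(mul(add(Z, mul(Z, SSSZ)), SZ)))))
  [24] S(S(S(S(mul(mul(Z, SSSZ), SZ)))))
  [25] S(S(S(S(mul(Z, SZ)))))
  [26] S^4(Z)

Term B:
  start: add(add(mul(SZ, SSZ), mul(SSZ, SSZ)), add(add(Z, Z), add(SSZ, Z)))
  [1] add(add(add(SSZ, mul(Z, SSZ)), mul(SSZ, SSZ)), add(add(Z, Z), add(SSZ, Z)))
  [2] add(add(S(add(SZ, mul(Z, SSZ))), mul(SSZ, SSZ)), add(add(Z, Z), add(SSZ, Z)))
  [3] add(S(add(add(SZ, mul(Z, SSZ)), mul(SSZ, SSZ))), add(add(Z, Z), add(SSZ, Z)))
  [4] S(add(add(add(SZ, mul(Z, SSZ)), mul(SSZ, SSZ)), add(add(Z, Z), add(SSZ, Z))))
  [5] S(add(add(S(add(Z, mul(Z, SSZ))), mul(SSZ, SSZ)), add(add(Z, Z), add(SSZ, Z))))
  [6] S(add(S(add(add(Z, mul(Z, SSZ)), mul(SSZ, SSZ))), add(add(Z, Z), add(SSZ, Z))))
  [7] S(S(add(add(add(Z, mul(Z, SSZ)), mul(SSZ, SSZ)), add(add(Z, Z), add(SSZ, Z)))))
  [8] S(S(add(add(mul(Z, SSZ), mul(SSZ, SSZ)), add(add(Z, Z), add(SSZ, Z)))))
  [9] S(S(add(add(Z, mul(SSZ, SSZ)), add(add(Z, Z), add(SSZ, Z)))))
  [10] S(S(add(mul(SSZ, SSZ), add(add(Z, Z), add(SSZ, Z)))))
  [11] S(S(add(add(SSZ, mul(SZ, SSZ)), add(add(Z, Z), add(SSZ, Z)))))
  [12] S(S(add(S(add(SZ, mul(SZ, SSZ))), add(add(Z, Z), add(SSZ, Z)))))
  [13] S(S(S(add(add(SZ, mul(SZ, SSZ)), add(add(Z, Z), add(SSZ, Z))))))
  [14] S(S(S(add(S(add(Z, mul(SZ, SSZ))), add(add(Z, Z), add(SSZ, Z))))))
  [15] S(S(S(S(add(add(Z, mul(SZ, SSZ)), add(add(Z, Z), add(SSZ, Z)))))))
  [16] S(S(S(S(add(mul(SZ, SSZ), add(add(Z, Z), add(SSZ, Z)))))))
  [17] S(S(S(S(add(add(SSZ, mul(Z, SSZ)), add(add(Z, Z), add(SSZ, Z)))))))
  [18] S(S(S(S(add(S(add(SZ, mul(Z, SSZ))), add(add(Z, Z), add(SSZ, Z)))))))
  [19] S(S(S(S(S(add(add(SZ, mul(Z, SSZ)), add(add(Z, Z), add(SSZ, Z))))))))
  [20] S(S(S(S(S(add(S(add(Z, mul(Z, SSZ))), add(add(Z, Z), add(SSZ, Z))))))))
  [21] S(S(S(S(S(S(add(add(Z, mul(Z, SSZ)), add(add(Z, Z), add(SSZ, Z)))))))))
  [22] S(S(S(S(S(S(add(mul(Z, SSZ), add(add(Z, Z), add(SSZ, Z)))))))))
  [23] S(S(S(S(S(S(add(Z, add(add(Z, Z), add(SSZ, Z)))))))))
  [24] S(S(S(S(S(S(add(add(Z, Z), add(SSZ, Z))))))))
  [25] S(S(S(S(S(S(add(Z, add(SSZ, Z))))))))
  [26] S(S(S(S(S(S(add(SSZ, Z)))))))
  [27] S(S(S(S(S(S(S(add(SZ, Z))))))))
  [28] S(S(S(S(S(S(S(S(add(Z, Z)))))))))
  [29] S^8(Z)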